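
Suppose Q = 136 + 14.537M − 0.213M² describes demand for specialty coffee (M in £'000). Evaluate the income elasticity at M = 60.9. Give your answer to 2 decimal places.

At M = 60.9: Q = 231.3268.
dQ/dM = 14.537 − 0.426M = -11.40640.
η = (dQ/dM)·(M/Q) = -11.40640 × (60.9/231.3268) = -3.00.

-3.00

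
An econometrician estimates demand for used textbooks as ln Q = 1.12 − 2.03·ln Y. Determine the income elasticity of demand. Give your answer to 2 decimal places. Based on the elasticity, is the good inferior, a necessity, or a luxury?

In a log-linear demand, the coefficient on ln Y is the income elasticity.
So η = -2.03.
η < 0 ⇒ inferior good.

-2.03 (inferior good)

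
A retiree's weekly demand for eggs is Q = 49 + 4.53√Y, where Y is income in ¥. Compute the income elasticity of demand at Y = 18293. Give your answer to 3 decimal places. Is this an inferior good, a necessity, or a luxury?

0.463 (necessity)

At Y = 18293: Q = 661.690.
dQ/dY = 4.53/(2√Y) = 0.0167466 at this income.
η = (dQ/dY)·(Y/Q) = 0.0167466 × (18293/661.690) = 0.463.
Since 0 < η < 1, the good is a necessity.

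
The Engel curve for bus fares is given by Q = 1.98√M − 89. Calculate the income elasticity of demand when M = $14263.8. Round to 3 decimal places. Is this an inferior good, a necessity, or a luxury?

0.802 (necessity)

At M = 14263.8: Q = 147.474.
dQ/dM = 1.98/(2√M) = 0.00828929 at this income.
η = (dQ/dM)·(M/Q) = 0.00828929 × (14263.8/147.474) = 0.802.
Since 0 < η < 1, the good is a necessity.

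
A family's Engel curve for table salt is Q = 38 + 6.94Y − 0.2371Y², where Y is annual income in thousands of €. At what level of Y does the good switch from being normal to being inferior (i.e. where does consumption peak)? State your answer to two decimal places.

dQ/dY = 6.94 − 0.4742Y.
The good is inferior where dQ/dY < 0. Setting dQ/dY = 0 gives Y = 6.94 / 0.4742 = 14.64.

14.64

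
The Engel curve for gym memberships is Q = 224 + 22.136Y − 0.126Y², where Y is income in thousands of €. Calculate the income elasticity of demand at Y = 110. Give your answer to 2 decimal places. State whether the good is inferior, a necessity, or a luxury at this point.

-0.54 (inferior good)

At Y = 110: Q = 1134.3600.
dQ/dY = 22.136 − 0.252Y = -5.58400.
η = (dQ/dY)·(Y/Q) = -5.58400 × (110/1134.3600) = -0.54.
η < 0 ⇒ inferior good.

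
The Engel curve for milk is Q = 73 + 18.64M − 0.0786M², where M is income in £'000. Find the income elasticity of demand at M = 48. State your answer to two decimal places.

0.68

At M = 48: Q = 786.6256.
dQ/dM = 18.64 − 0.1572M = 11.09440.
η = (dQ/dM)·(M/Q) = 11.09440 × (48/786.6256) = 0.68.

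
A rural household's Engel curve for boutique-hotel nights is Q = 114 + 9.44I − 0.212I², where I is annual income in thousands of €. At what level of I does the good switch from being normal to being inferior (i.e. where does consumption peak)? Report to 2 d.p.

dQ/dI = 9.44 − 0.424I.
The good is inferior where dQ/dI < 0. Setting dQ/dI = 0 gives I = 9.44 / 0.424 = 22.26.

22.26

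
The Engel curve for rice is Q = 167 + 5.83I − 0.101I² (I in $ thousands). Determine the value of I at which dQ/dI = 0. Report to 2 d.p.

28.86

dQ/dI = 5.83 − 0.202I.
The good is inferior where dQ/dI < 0. Setting dQ/dI = 0 gives I = 5.83 / 0.202 = 28.86.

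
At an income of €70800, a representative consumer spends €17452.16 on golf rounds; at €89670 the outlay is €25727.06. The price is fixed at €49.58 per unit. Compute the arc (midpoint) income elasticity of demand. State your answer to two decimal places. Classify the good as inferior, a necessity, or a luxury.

1.63 (luxury)

With a constant price, Q₁ = 17452.16/49.58 = 352.000 and Q₂ = 25727.06/49.58 = 518.900 (equivalently, work directly with expenditure since P cancels).
Midpoint %ΔQ = (25727.06 − 17452.16)/21589.61 = 0.38328; midpoint %ΔI = (89670 − 70800)/80235 = 0.23518.
η = 0.38328 / 0.23518 = 1.63.
η > 1 ⇒ luxury.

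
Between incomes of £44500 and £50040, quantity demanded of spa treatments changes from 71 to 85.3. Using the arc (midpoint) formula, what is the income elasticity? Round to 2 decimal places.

ΔQ = 85.3 − 71 = 14.3; midpoint Q̄ = (71 + 85.3)/2 = 78.15.
ΔI = 50040 − 44500 = 5540; midpoint Ī = (44500 + 50040)/2 = 47270.
η = (ΔQ/Q̄) ÷ (ΔI/Ī) = (14.3/78.15) ÷ (5540/47270) = 1.56.

1.56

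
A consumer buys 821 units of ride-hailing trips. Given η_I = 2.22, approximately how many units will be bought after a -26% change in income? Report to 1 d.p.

347.1

%ΔQ ≈ η × %ΔI = 2.22 × (-26%) = -57.72%.
New Q ≈ 821 × (1 − 0.5772) = 347.1.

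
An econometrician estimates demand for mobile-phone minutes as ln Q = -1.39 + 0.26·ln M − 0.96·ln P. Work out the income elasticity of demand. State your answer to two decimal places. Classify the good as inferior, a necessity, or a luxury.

0.26 (necessity)

In a log-linear demand, the coefficient on ln M is the income elasticity.
So η = 0.26.
0 < η < 1 ⇒ necessity.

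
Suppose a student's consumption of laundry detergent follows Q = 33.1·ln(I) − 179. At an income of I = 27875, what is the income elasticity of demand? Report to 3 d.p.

At I = 27875: Q = 159.795.
dQ/dI = 33.1/I = 0.00118744 at this income.
η = (dQ/dI)·(I/Q) = 0.00118744 × (27875/159.795) = 0.207.

0.207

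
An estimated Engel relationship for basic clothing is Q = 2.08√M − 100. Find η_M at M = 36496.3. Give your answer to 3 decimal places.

0.668

At M = 36496.3: Q = 297.363.
dQ/dM = 2.08/(2√M) = 0.00544388 at this income.
η = (dQ/dM)·(M/Q) = 0.00544388 × (36496.3/297.363) = 0.668.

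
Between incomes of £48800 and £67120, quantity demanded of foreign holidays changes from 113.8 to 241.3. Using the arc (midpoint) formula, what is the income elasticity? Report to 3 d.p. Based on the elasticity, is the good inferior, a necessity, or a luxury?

2.272 (luxury)

ΔQ = 241.3 − 113.8 = 127.5; midpoint Q̄ = (113.8 + 241.3)/2 = 177.55.
ΔI = 67120 − 48800 = 18320; midpoint Ī = (48800 + 67120)/2 = 57960.
η = (ΔQ/Q̄) ÷ (ΔI/Ī) = (127.5/177.55) ÷ (18320/57960) = 2.272.
η > 1 ⇒ luxury.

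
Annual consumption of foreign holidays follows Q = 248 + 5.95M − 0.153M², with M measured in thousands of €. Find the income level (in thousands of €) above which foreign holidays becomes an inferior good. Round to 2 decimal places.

dQ/dM = 5.95 − 0.306M.
The good is inferior where dQ/dM < 0. Setting dQ/dM = 0 gives M = 5.95 / 0.306 = 19.44.

19.44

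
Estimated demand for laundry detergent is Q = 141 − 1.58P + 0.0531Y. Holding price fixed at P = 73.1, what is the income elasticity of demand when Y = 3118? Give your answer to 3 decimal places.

0.867

At P = 73.1, Y = 3118: Q = 191.068.
Holding P constant, ∂Q/∂Y = 0.0531.
η_Y = (∂Q/∂Y)·(Y/Q) = 0.0531 × (3118/191.068) = 0.867.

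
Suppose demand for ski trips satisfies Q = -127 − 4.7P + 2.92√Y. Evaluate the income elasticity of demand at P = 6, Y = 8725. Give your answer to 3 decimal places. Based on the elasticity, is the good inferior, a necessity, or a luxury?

At P = 6, Y = 8725: Q = 117.551.
Holding P constant, ∂Q/∂Y = 2.92/(2√Y) = 0.0156304.
η_Y = (∂Q/∂Y)·(Y/Q) = 0.0156304 × (8725/117.551) = 1.160.
Since η > 1, this is a luxury.

1.160 (luxury)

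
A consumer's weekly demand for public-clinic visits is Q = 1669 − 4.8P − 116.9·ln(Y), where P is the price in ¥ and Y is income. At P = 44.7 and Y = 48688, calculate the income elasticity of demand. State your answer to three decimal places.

-0.607

At P = 44.7, Y = 48688: Q = 192.716.
Holding P constant, ∂Q/∂Y = -116.9/Y = -0.002401.
η_Y = (∂Q/∂Y)·(Y/Q) = -0.002401 × (48688/192.716) = -0.607.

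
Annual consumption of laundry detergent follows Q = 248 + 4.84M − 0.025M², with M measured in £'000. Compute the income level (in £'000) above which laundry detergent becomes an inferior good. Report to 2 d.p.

dQ/dM = 4.84 − 0.05M.
The good is inferior where dQ/dM < 0. Setting dQ/dM = 0 gives M = 4.84 / 0.05 = 96.80.

96.80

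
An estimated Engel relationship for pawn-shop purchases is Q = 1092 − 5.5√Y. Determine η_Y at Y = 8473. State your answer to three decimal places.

-0.432

At Y = 8473: Q = 585.731.
dQ/dY = -5.5/(2√Y) = -0.0298754 at this income.
η = (dQ/dY)·(Y/Q) = -0.0298754 × (8473/585.731) = -0.432.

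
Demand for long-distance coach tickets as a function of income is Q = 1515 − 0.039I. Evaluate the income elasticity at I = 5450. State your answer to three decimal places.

At I = 5450: Q = 1302.450.
dQ/dI = −0.039.
η = (dQ/dI)·(I/Q) = -0.039 × (5450/1302.450) = -0.163.

-0.163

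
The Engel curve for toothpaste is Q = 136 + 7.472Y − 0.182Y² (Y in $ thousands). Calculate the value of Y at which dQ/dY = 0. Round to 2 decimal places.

dQ/dY = 7.472 − 0.364Y.
The good is inferior where dQ/dY < 0. Setting dQ/dY = 0 gives Y = 7.472 / 0.364 = 20.53.

20.53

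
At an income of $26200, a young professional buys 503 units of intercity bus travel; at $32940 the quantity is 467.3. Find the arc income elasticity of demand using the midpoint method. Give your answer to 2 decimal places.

ΔQ = 467.3 − 503 = -35.7; midpoint Q̄ = (503 + 467.3)/2 = 485.15.
ΔI = 32940 − 26200 = 6740; midpoint Ī = (26200 + 32940)/2 = 29570.
η = (ΔQ/Q̄) ÷ (ΔI/Ī) = (-35.7/485.15) ÷ (6740/29570) = -0.32.

-0.32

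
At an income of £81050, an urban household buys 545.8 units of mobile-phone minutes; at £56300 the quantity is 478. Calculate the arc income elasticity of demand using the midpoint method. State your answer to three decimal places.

ΔQ = 478 − 545.8 = -67.8; midpoint Q̄ = (545.8 + 478)/2 = 511.9.
ΔI = 56300 − 81050 = -24750; midpoint Ī = (81050 + 56300)/2 = 68675.
η = (ΔQ/Q̄) ÷ (ΔI/Ī) = (-67.8/511.9) ÷ (-24750/68675) = 0.368.

0.368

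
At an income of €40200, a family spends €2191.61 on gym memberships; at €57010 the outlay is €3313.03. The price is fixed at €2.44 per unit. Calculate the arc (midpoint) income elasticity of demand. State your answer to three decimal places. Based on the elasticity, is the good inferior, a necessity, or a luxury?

With a constant price, Q₁ = 2191.61/2.44 = 898.201 and Q₂ = 3313.03/2.44 = 1357.799 (equivalently, work directly with expenditure since P cancels).
Midpoint %ΔQ = (3313.03 − 2191.61)/2752.32 = 0.40745; midpoint %ΔI = (57010 − 40200)/48605 = 0.34585.
η = 0.40745 / 0.34585 = 1.178.
η > 1 ⇒ luxury.

1.178 (luxury)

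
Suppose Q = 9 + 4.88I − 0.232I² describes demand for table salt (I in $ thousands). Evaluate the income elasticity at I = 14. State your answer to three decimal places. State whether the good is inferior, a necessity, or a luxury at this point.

At I = 14: Q = 31.8480.
dQ/dI = 4.88 − 0.464I = -1.61600.
η = (dQ/dI)·(I/Q) = -1.61600 × (14/31.8480) = -0.710.
η < 0 ⇒ inferior good.

-0.710 (inferior good)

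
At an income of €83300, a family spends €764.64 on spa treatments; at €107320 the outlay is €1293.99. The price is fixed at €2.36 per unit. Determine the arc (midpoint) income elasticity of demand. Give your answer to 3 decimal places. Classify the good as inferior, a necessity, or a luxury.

2.041 (luxury)

With a constant price, Q₁ = 764.64/2.36 = 324.000 and Q₂ = 1293.99/2.36 = 548.301 (equivalently, work directly with expenditure since P cancels).
Midpoint %ΔQ = (1293.99 − 764.64)/1029.32 = 0.51427; midpoint %ΔI = (107320 − 83300)/95310 = 0.25202.
η = 0.51427 / 0.25202 = 2.041.
η > 1 ⇒ luxury.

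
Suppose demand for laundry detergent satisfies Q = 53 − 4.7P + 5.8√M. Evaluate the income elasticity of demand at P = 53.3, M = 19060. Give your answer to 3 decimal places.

At P = 53.3, M = 19060: Q = 603.226.
Holding P constant, ∂Q/∂M = 5.8/(2√M) = 0.0210057.
η_M = (∂Q/∂M)·(M/Q) = 0.0210057 × (19060/603.226) = 0.664.

0.664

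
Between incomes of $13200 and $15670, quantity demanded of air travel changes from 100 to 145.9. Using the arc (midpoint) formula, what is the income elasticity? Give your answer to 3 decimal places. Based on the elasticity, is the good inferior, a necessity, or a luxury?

2.182 (luxury)

ΔQ = 145.9 − 100 = 45.9; midpoint Q̄ = (100 + 145.9)/2 = 122.95.
ΔI = 15670 − 13200 = 2470; midpoint Ī = (13200 + 15670)/2 = 14435.
η = (ΔQ/Q̄) ÷ (ΔI/Ī) = (45.9/122.95) ÷ (2470/14435) = 2.182.
η > 1 ⇒ luxury.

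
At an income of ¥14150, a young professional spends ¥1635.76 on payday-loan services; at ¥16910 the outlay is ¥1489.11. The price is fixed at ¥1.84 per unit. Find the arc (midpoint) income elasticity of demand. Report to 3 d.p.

-0.528

With a constant price, Q₁ = 1635.76/1.84 = 889.000 and Q₂ = 1489.11/1.84 = 809.299 (equivalently, work directly with expenditure since P cancels).
Midpoint %ΔQ = (1489.11 − 1635.76)/1562.44 = -0.09386; midpoint %ΔI = (16910 − 14150)/15530 = 0.17772.
η = -0.09386 / 0.17772 = -0.528.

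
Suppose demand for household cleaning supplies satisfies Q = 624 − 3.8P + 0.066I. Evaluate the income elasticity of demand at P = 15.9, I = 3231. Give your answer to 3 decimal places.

0.275

At P = 15.9, I = 3231: Q = 776.826.
Holding P constant, ∂Q/∂I = 0.066.
η_I = (∂Q/∂I)·(I/Q) = 0.066 × (3231/776.826) = 0.275.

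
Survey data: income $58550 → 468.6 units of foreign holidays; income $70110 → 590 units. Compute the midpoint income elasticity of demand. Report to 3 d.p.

1.276

ΔQ = 590 − 468.6 = 121.4; midpoint Q̄ = (468.6 + 590)/2 = 529.3.
ΔI = 70110 − 58550 = 11560; midpoint Ī = (58550 + 70110)/2 = 64330.
η = (ΔQ/Q̄) ÷ (ΔI/Ī) = (121.4/529.3) ÷ (11560/64330) = 1.276.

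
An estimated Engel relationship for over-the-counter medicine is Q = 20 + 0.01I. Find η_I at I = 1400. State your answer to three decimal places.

0.412

At I = 1400: Q = 34.000.
dQ/dI = 0.01.
η = (dQ/dI)·(I/Q) = 0.01 × (1400/34.000) = 0.412.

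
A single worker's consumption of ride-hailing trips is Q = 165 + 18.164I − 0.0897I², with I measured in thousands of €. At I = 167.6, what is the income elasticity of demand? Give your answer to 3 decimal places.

At I = 167.6: Q = 689.6349.
dQ/dI = 18.164 − 0.1794I = -11.90344.
η = (dQ/dI)·(I/Q) = -11.90344 × (167.6/689.6349) = -2.893.

-2.893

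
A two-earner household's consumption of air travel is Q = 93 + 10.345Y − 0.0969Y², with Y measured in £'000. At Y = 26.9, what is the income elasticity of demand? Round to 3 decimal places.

0.458

At Y = 26.9: Q = 301.1627.
dQ/dY = 10.345 − 0.1938Y = 5.13178.
η = (dQ/dY)·(Y/Q) = 5.13178 × (26.9/301.1627) = 0.458.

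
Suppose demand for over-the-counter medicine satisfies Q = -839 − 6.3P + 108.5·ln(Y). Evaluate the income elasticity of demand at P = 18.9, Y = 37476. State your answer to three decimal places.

0.588

At P = 18.9, Y = 37476: Q = 184.593.
Holding P constant, ∂Q/∂Y = 108.5/Y = 0.00289519.
η_Y = (∂Q/∂Y)·(Y/Q) = 0.00289519 × (37476/184.593) = 0.588.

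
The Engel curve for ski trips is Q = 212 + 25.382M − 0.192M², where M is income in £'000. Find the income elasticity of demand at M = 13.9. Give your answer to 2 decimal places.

0.53

At M = 13.9: Q = 527.7135.
dQ/dM = 25.382 − 0.384M = 20.04440.
η = (dQ/dM)·(M/Q) = 20.04440 × (13.9/527.7135) = 0.53.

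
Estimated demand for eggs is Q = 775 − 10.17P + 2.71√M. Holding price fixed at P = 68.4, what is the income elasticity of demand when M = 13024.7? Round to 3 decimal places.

0.398

At P = 68.4, M = 13024.7: Q = 388.653.
Holding P constant, ∂Q/∂M = 2.71/(2√M) = 0.0118729.
η_M = (∂Q/∂M)·(M/Q) = 0.0118729 × (13024.7/388.653) = 0.398.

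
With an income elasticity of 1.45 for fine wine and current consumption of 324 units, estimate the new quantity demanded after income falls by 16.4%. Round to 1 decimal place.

247.0

%ΔQ ≈ η × %ΔI = 1.45 × (-16.4%) = -23.78%.
New Q ≈ 324 × (1 − 0.2378) = 247.0.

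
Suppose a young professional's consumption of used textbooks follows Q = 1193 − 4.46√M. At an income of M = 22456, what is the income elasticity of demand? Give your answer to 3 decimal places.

-0.637

At M = 22456: Q = 524.654.
dQ/dM = -4.46/(2√M) = -0.0148812 at this income.
η = (dQ/dM)·(M/Q) = -0.0148812 × (22456/524.654) = -0.637.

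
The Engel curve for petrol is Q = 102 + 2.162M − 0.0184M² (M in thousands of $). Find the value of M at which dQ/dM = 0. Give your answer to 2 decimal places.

58.75

dQ/dM = 2.162 − 0.0368M.
The good is inferior where dQ/dM < 0. Setting dQ/dM = 0 gives M = 2.162 / 0.0368 = 58.75.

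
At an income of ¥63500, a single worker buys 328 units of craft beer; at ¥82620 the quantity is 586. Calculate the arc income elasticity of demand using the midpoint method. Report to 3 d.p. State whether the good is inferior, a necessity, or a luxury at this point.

ΔQ = 586 − 328 = 258; midpoint Q̄ = (328 + 586)/2 = 457.
ΔI = 82620 − 63500 = 19120; midpoint Ī = (63500 + 82620)/2 = 73060.
η = (ΔQ/Q̄) ÷ (ΔI/Ī) = (258/457) ÷ (19120/73060) = 2.157.
η > 1 ⇒ luxury.

2.157 (luxury)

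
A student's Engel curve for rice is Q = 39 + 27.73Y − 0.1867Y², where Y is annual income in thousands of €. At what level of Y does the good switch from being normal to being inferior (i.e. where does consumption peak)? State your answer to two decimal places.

74.26

dQ/dY = 27.73 − 0.3734Y.
The good is inferior where dQ/dY < 0. Setting dQ/dY = 0 gives Y = 27.73 / 0.3734 = 74.26.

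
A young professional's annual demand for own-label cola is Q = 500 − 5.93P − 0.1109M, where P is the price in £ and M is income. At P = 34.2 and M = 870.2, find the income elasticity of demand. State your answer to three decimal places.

-0.481

At P = 34.2, M = 870.2: Q = 200.689.
Holding P constant, ∂Q/∂M = −0.1109.
η_M = (∂Q/∂M)·(M/Q) = -0.1109 × (870.2/200.689) = -0.481.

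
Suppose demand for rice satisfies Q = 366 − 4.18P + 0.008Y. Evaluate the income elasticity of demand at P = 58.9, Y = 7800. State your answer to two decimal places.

0.34

At P = 58.9, Y = 7800: Q = 182.198.
Holding P constant, ∂Q/∂Y = 0.008.
η_Y = (∂Q/∂Y)·(Y/Q) = 0.008 × (7800/182.198) = 0.34.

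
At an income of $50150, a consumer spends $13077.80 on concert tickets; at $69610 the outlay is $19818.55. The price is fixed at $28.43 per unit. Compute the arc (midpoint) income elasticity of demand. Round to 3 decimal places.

1.261

With a constant price, Q₁ = 13077.80/28.43 = 460.000 and Q₂ = 19818.55/28.43 = 697.100 (equivalently, work directly with expenditure since P cancels).
Midpoint %ΔQ = (19818.55 − 13077.80)/16448.18 = 0.40982; midpoint %ΔI = (69610 − 50150)/59880 = 0.32498.
η = 0.40982 / 0.32498 = 1.261.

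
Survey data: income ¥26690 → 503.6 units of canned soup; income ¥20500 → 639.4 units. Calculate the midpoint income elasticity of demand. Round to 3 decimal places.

ΔQ = 639.4 − 503.6 = 135.8; midpoint Q̄ = (503.6 + 639.4)/2 = 571.5.
ΔI = 20500 − 26690 = -6190; midpoint Ī = (26690 + 20500)/2 = 23595.
η = (ΔQ/Q̄) ÷ (ΔI/Ī) = (135.8/571.5) ÷ (-6190/23595) = -0.906.

-0.906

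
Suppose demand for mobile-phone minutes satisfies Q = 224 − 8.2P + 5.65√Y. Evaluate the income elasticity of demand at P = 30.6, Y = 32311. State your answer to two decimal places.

0.51

At P = 30.6, Y = 32311: Q = 988.682.
Holding P constant, ∂Q/∂Y = 5.65/(2√Y) = 0.015716.
η_Y = (∂Q/∂Y)·(Y/Q) = 0.015716 × (32311/988.682) = 0.51.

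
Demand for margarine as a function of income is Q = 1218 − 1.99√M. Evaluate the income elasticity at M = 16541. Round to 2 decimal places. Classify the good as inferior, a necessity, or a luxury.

At M = 16541: Q = 962.062.
dQ/dM = -1.99/(2√M) = -0.00773646 at this income.
η = (dQ/dM)·(M/Q) = -0.00773646 × (16541/962.062) = -0.13.
Since η < 0, the good is an inferior good.

-0.13 (inferior good)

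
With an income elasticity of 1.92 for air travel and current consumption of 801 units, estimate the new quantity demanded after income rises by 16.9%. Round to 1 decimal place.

1060.9

%ΔQ ≈ η × %ΔI = 1.92 × 16.9% = 32.448%.
New Q ≈ 801 × (1 + 0.32448) = 1060.9.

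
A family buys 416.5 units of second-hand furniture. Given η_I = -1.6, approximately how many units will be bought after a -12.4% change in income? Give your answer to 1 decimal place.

%ΔQ ≈ η × %ΔI = -1.6 × (-12.4%) = 19.84%.
New Q ≈ 416.5 × (1 + 0.1984) = 499.1.

499.1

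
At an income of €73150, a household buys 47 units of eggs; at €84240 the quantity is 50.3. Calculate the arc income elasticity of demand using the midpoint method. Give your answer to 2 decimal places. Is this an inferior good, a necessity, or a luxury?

ΔQ = 50.3 − 47 = 3.3; midpoint Q̄ = (47 + 50.3)/2 = 48.65.
ΔI = 84240 − 73150 = 11090; midpoint Ī = (73150 + 84240)/2 = 78695.
η = (ΔQ/Q̄) ÷ (ΔI/Ī) = (3.3/48.65) ÷ (11090/78695) = 0.48.
0 < η < 1 ⇒ necessity.

0.48 (necessity)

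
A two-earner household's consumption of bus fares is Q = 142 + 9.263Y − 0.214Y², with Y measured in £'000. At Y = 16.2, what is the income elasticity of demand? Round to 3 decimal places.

0.160

At Y = 16.2: Q = 235.8984.
dQ/dY = 9.263 − 0.428Y = 2.32940.
η = (dQ/dY)·(Y/Q) = 2.32940 × (16.2/235.8984) = 0.160.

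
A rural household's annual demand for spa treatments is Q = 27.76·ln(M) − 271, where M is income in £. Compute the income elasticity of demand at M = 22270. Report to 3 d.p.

4.020

At M = 22270: Q = 6.905.
dQ/dM = 27.76/M = 0.00124652 at this income.
η = (dQ/dM)·(M/Q) = 0.00124652 × (22270/6.905) = 4.020.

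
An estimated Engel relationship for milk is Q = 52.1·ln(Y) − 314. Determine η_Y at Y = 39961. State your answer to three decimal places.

At Y = 39961: Q = 238.034.
dQ/dY = 52.1/Y = 0.00130377 at this income.
η = (dQ/dY)·(Y/Q) = 0.00130377 × (39961/238.034) = 0.219.

0.219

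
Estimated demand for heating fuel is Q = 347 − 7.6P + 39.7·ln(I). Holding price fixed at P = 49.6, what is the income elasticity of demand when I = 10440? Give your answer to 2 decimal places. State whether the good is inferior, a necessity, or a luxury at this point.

0.12 (necessity)

At P = 49.6, I = 10440: Q = 337.400.
Holding P constant, ∂Q/∂I = 39.7/I = 0.00380268.
η_I = (∂Q/∂I)·(I/Q) = 0.00380268 × (10440/337.400) = 0.12.
Since 0 < η < 1, this is a necessity.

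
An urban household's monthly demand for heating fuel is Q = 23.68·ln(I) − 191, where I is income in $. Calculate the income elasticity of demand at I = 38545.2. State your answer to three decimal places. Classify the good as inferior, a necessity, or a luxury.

At I = 38545.2: Q = 59.051.
dQ/dI = 23.68/I = 0.000614344 at this income.
η = (dQ/dI)·(I/Q) = 0.000614344 × (38545.2/59.051) = 0.401.
Since 0 < η < 1, the good is a necessity.

0.401 (necessity)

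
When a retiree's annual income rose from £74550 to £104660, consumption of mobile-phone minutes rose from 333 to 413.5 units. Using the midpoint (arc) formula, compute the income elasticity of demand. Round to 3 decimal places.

0.642

ΔQ = 413.5 − 333 = 80.5; midpoint Q̄ = (333 + 413.5)/2 = 373.25.
ΔI = 104660 − 74550 = 30110; midpoint Ī = (74550 + 104660)/2 = 89605.
η = (ΔQ/Q̄) ÷ (ΔI/Ī) = (80.5/373.25) ÷ (30110/89605) = 0.642.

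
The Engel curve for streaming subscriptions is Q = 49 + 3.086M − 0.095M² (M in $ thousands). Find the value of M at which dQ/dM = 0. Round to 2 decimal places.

16.24

dQ/dM = 3.086 − 0.19M.
The good is inferior where dQ/dM < 0. Setting dQ/dM = 0 gives M = 3.086 / 0.19 = 16.24.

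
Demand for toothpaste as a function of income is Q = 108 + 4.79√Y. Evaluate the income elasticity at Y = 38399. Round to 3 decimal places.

0.448

At Y = 38399: Q = 1046.632.
dQ/dY = 4.79/(2√Y) = 0.0122221 at this income.
η = (dQ/dY)·(Y/Q) = 0.0122221 × (38399/1046.632) = 0.448.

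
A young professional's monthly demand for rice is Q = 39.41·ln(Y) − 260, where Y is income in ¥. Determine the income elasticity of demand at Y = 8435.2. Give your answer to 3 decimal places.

0.409

At Y = 8435.2: Q = 96.273.
dQ/dY = 39.41/Y = 0.00467209 at this income.
η = (dQ/dY)·(Y/Q) = 0.00467209 × (8435.2/96.273) = 0.409.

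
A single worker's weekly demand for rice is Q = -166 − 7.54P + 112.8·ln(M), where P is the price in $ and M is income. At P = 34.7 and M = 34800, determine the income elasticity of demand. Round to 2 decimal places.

0.15

At P = 34.7, M = 34800: Q = 751.954.
Holding P constant, ∂Q/∂M = 112.8/M = 0.00324138.
η_M = (∂Q/∂M)·(M/Q) = 0.00324138 × (34800/751.954) = 0.15.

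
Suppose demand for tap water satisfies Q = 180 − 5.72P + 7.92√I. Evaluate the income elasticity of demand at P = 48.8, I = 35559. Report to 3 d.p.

At P = 48.8, I = 35559: Q = 1394.346.
Holding P constant, ∂Q/∂I = 7.92/(2√I) = 0.0210001.
η_I = (∂Q/∂I)·(I/Q) = 0.0210001 × (35559/1394.346) = 0.536.

0.536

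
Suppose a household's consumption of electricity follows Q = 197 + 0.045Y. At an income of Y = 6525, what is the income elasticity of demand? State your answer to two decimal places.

0.60

At Y = 6525: Q = 490.625.
dQ/dY = 0.045.
η = (dQ/dY)·(Y/Q) = 0.045 × (6525/490.625) = 0.60.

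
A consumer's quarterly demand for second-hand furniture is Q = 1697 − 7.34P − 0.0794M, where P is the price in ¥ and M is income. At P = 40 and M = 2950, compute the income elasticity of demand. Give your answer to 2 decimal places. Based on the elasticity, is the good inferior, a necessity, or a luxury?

-0.20 (inferior good)

At P = 40, M = 2950: Q = 1169.170.
Holding P constant, ∂Q/∂M = −0.0794.
η_M = (∂Q/∂M)·(M/Q) = -0.0794 × (2950/1169.170) = -0.20.
Since η < 0, this is an inferior good.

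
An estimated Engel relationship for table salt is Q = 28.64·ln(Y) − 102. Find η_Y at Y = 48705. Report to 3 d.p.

At Y = 48705: Q = 207.127.
dQ/dY = 28.64/Y = 0.00058803 at this income.
η = (dQ/dY)·(Y/Q) = 0.00058803 × (48705/207.127) = 0.138.

0.138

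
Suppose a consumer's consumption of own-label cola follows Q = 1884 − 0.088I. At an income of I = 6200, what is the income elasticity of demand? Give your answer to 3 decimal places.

At I = 6200: Q = 1338.400.
dQ/dI = −0.088.
η = (dQ/dI)·(I/Q) = -0.088 × (6200/1338.400) = -0.408.

-0.408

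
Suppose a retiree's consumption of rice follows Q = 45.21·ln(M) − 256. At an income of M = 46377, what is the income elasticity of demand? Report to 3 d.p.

At M = 46377: Q = 229.762.
dQ/dM = 45.21/M = 0.000974837 at this income.
η = (dQ/dM)·(M/Q) = 0.000974837 × (46377/229.762) = 0.197.

0.197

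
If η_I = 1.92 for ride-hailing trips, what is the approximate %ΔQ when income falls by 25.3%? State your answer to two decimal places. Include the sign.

-48.58%

%ΔQ ≈ η × %ΔI = 1.92 × (-25.3%) = -48.58%.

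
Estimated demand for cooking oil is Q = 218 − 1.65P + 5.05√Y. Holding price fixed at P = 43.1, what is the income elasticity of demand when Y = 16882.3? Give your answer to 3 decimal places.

At P = 43.1, Y = 16882.3: Q = 803.041.
Holding P constant, ∂Q/∂Y = 5.05/(2√Y) = 0.0194333.
η_Y = (∂Q/∂Y)·(Y/Q) = 0.0194333 × (16882.3/803.041) = 0.409.

0.409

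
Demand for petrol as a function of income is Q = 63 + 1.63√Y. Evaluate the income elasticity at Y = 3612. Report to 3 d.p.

0.304

At Y = 3612: Q = 160.963.
dQ/dY = 1.63/(2√Y) = 0.0135608 at this income.
η = (dQ/dY)·(Y/Q) = 0.0135608 × (3612/160.963) = 0.304.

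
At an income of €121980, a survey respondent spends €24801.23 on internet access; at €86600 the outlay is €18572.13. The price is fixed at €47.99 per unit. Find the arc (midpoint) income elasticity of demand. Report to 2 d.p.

0.85

With a constant price, Q₁ = 24801.23/47.99 = 516.800 and Q₂ = 18572.13/47.99 = 387.000 (equivalently, work directly with expenditure since P cancels).
Midpoint %ΔQ = (18572.13 − 24801.23)/21686.68 = -0.28723; midpoint %ΔI = (86600 − 121980)/104290 = -0.33925.
η = -0.28723 / -0.33925 = 0.85.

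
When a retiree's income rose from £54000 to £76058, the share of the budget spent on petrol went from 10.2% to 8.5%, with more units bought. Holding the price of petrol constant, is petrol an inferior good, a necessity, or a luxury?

Quantity rises but the budget share falls as income rises, so 0 < η < 1.

necessity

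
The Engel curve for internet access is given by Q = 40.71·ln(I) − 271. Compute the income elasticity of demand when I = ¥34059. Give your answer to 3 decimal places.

0.265

At I = 34059: Q = 153.843.
dQ/dI = 40.71/I = 0.00119528 at this income.
η = (dQ/dI)·(I/Q) = 0.00119528 × (34059/153.843) = 0.265.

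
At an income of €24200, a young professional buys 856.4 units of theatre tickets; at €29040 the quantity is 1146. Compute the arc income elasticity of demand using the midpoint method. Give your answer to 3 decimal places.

ΔQ = 1146 − 856.4 = 289.6; midpoint Q̄ = (856.4 + 1146)/2 = 1001.2.
ΔI = 29040 − 24200 = 4840; midpoint Ī = (24200 + 29040)/2 = 26620.
η = (ΔQ/Q̄) ÷ (ΔI/Ī) = (289.6/1001.2) ÷ (4840/26620) = 1.591.

1.591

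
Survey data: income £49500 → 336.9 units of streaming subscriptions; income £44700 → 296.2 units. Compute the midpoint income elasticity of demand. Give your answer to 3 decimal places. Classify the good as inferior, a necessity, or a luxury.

1.262 (luxury)

ΔQ = 296.2 − 336.9 = -40.7; midpoint Q̄ = (336.9 + 296.2)/2 = 316.55.
ΔI = 44700 − 49500 = -4800; midpoint Ī = (49500 + 44700)/2 = 47100.
η = (ΔQ/Q̄) ÷ (ΔI/Ī) = (-40.7/316.55) ÷ (-4800/47100) = 1.262.
η > 1 ⇒ luxury.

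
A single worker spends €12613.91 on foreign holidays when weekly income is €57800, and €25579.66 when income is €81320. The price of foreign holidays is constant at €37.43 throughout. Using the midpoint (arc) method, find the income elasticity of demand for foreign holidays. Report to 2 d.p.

2.01

With a constant price, Q₁ = 12613.91/37.43 = 337.000 and Q₂ = 25579.66/37.43 = 683.400 (equivalently, work directly with expenditure since P cancels).
Midpoint %ΔQ = (25579.66 − 12613.91)/19096.79 = 0.67895; midpoint %ΔI = (81320 − 57800)/69560 = 0.33813.
η = 0.67895 / 0.33813 = 2.01.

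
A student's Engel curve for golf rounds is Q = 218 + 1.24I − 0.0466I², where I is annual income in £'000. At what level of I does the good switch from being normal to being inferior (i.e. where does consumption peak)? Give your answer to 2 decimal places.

dQ/dI = 1.24 − 0.0932I.
The good is inferior where dQ/dI < 0. Setting dQ/dI = 0 gives I = 1.24 / 0.0932 = 13.30.

13.30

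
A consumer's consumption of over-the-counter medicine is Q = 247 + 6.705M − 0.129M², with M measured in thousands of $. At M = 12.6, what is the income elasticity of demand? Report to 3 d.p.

0.140

At M = 12.6: Q = 311.0030.
dQ/dM = 6.705 − 0.258M = 3.45420.
η = (dQ/dM)·(M/Q) = 3.45420 × (12.6/311.0030) = 0.140.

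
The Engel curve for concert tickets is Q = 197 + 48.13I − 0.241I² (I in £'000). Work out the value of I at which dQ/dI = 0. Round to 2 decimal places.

99.85

dQ/dI = 48.13 − 0.482I.
The good is inferior where dQ/dI < 0. Setting dQ/dI = 0 gives I = 48.13 / 0.482 = 99.85.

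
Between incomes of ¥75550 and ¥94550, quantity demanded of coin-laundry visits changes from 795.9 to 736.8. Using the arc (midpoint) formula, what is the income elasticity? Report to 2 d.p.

-0.35

ΔQ = 736.8 − 795.9 = -59.1; midpoint Q̄ = (795.9 + 736.8)/2 = 766.35.
ΔI = 94550 − 75550 = 19000; midpoint Ī = (75550 + 94550)/2 = 85050.
η = (ΔQ/Q̄) ÷ (ΔI/Ī) = (-59.1/766.35) ÷ (19000/85050) = -0.35.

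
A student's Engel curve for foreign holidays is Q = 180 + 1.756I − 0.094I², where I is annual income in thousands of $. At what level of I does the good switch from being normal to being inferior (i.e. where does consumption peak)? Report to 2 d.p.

dQ/dI = 1.756 − 0.188I.
The good is inferior where dQ/dI < 0. Setting dQ/dI = 0 gives I = 1.756 / 0.188 = 9.34.

9.34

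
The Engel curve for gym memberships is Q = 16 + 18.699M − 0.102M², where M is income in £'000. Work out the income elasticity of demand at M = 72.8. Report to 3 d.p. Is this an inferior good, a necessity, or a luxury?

At M = 72.8: Q = 836.7035.
dQ/dM = 18.699 − 0.204M = 3.84780.
η = (dQ/dM)·(M/Q) = 3.84780 × (72.8/836.7035) = 0.335.
0 < η < 1 ⇒ necessity.

0.335 (necessity)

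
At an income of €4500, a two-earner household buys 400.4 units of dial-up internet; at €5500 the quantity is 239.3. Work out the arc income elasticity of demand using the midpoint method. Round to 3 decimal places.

-2.518

ΔQ = 239.3 − 400.4 = -161.1; midpoint Q̄ = (400.4 + 239.3)/2 = 319.85.
ΔI = 5500 − 4500 = 1000; midpoint Ī = (4500 + 5500)/2 = 5000.
η = (ΔQ/Q̄) ÷ (ΔI/Ī) = (-161.1/319.85) ÷ (1000/5000) = -2.518.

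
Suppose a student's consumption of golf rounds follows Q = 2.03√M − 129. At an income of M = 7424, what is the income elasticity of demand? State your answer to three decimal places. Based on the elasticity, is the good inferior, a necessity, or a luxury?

1.905 (luxury)

At M = 7424: Q = 45.910.
dQ/dM = 2.03/(2√M) = 0.01178 at this income.
η = (dQ/dM)·(M/Q) = 0.01178 × (7424/45.910) = 1.905.
Since η > 1, the good is a luxury.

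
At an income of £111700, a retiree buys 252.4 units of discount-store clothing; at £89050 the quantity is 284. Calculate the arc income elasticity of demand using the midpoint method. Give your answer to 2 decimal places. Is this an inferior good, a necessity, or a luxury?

-0.52 (inferior good)

ΔQ = 284 − 252.4 = 31.6; midpoint Q̄ = (252.4 + 284)/2 = 268.2.
ΔI = 89050 − 111700 = -22650; midpoint Ī = (111700 + 89050)/2 = 100375.
η = (ΔQ/Q̄) ÷ (ΔI/Ī) = (31.6/268.2) ÷ (-22650/100375) = -0.52.
η < 0 ⇒ inferior good.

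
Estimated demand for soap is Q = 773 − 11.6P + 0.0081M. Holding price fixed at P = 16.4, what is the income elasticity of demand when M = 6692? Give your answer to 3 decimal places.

At P = 16.4, M = 6692: Q = 636.965.
Holding P constant, ∂Q/∂M = 0.0081.
η_M = (∂Q/∂M)·(M/Q) = 0.0081 × (6692/636.965) = 0.085.

0.085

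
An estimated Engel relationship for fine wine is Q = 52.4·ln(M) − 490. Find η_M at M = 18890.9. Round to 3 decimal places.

2.019

At M = 18890.9: Q = 25.953.
dQ/dM = 52.4/M = 0.00277382 at this income.
η = (dQ/dM)·(M/Q) = 0.00277382 × (18890.9/25.953) = 2.019.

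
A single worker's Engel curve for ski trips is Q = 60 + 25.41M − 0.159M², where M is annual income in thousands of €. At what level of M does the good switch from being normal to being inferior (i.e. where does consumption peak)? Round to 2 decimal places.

dQ/dM = 25.41 − 0.318M.
The good is inferior where dQ/dM < 0. Setting dQ/dM = 0 gives M = 25.41 / 0.318 = 79.91.

79.91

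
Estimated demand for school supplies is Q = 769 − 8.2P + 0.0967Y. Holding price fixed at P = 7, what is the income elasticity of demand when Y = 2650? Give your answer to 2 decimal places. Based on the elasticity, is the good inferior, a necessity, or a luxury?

At P = 7, Y = 2650: Q = 967.855.
Holding P constant, ∂Q/∂Y = 0.0967.
η_Y = (∂Q/∂Y)·(Y/Q) = 0.0967 × (2650/967.855) = 0.26.
Since 0 < η < 1, this is a necessity.

0.26 (necessity)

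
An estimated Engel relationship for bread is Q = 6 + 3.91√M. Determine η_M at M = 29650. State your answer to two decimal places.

At M = 29650: Q = 679.270.
dQ/dM = 3.91/(2√M) = 0.0113536 at this income.
η = (dQ/dM)·(M/Q) = 0.0113536 × (29650/679.270) = 0.50.

0.50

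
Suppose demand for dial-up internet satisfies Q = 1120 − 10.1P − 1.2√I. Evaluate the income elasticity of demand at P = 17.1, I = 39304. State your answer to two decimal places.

At P = 17.1, I = 39304: Q = 709.387.
Holding P constant, ∂Q/∂I = -1.2/(2√I) = -0.00302645.
η_I = (∂Q/∂I)·(I/Q) = -0.00302645 × (39304/709.387) = -0.17.

-0.17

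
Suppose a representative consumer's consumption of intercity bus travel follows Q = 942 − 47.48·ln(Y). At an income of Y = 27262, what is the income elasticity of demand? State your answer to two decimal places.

At Y = 27262: Q = 457.075.
dQ/dY = -47.48/Y = -0.00174162 at this income.
η = (dQ/dY)·(Y/Q) = -0.00174162 × (27262/457.075) = -0.10.

-0.10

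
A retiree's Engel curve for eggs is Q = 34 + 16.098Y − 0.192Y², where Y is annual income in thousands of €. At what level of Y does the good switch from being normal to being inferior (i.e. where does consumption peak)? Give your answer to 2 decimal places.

dQ/dY = 16.098 − 0.384Y.
The good is inferior where dQ/dY < 0. Setting dQ/dY = 0 gives Y = 16.098 / 0.384 = 41.92.

41.92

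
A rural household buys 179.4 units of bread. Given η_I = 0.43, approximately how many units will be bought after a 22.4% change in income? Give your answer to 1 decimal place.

196.7

%ΔQ ≈ η × %ΔI = 0.43 × 22.4% = 9.632%.
New Q ≈ 179.4 × (1 + 0.09632) = 196.7.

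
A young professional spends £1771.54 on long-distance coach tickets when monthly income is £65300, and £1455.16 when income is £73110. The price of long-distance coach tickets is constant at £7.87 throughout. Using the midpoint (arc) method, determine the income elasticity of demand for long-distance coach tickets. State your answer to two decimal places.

With a constant price, Q₁ = 1771.54/7.87 = 225.100 and Q₂ = 1455.16/7.87 = 184.900 (equivalently, work directly with expenditure since P cancels).
Midpoint %ΔQ = (1455.16 − 1771.54)/1613.35 = -0.19610; midpoint %ΔI = (73110 − 65300)/69205 = 0.11285.
η = -0.19610 / 0.11285 = -1.74.

-1.74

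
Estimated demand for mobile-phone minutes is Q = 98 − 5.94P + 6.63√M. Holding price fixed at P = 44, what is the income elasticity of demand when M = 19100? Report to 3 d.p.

At P = 44, M = 19100: Q = 752.924.
Holding P constant, ∂Q/∂M = 6.63/(2√M) = 0.0239865.
η_M = (∂Q/∂M)·(M/Q) = 0.0239865 × (19100/752.924) = 0.608.

0.608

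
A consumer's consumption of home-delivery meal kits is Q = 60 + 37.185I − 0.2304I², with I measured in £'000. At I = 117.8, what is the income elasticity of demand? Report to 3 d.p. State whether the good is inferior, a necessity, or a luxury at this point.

-1.620 (inferior good)

At I = 117.8: Q = 1243.1691.
dQ/dI = 37.185 − 0.4608I = -17.09724.
η = (dQ/dI)·(I/Q) = -17.09724 × (117.8/1243.1691) = -1.620.
η < 0 ⇒ inferior good.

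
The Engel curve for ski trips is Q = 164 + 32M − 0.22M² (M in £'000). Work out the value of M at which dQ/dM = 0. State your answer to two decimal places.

72.73

dQ/dM = 32 − 0.44M.
The good is inferior where dQ/dM < 0. Setting dQ/dM = 0 gives M = 32 / 0.44 = 72.73.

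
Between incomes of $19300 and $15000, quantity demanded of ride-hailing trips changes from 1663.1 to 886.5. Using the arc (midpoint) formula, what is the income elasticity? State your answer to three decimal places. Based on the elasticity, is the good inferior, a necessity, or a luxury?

2.430 (luxury)

ΔQ = 886.5 − 1663.1 = -776.6; midpoint Q̄ = (1663.1 + 886.5)/2 = 1274.8.
ΔI = 15000 − 19300 = -4300; midpoint Ī = (19300 + 15000)/2 = 17150.
η = (ΔQ/Q̄) ÷ (ΔI/Ī) = (-776.6/1274.8) ÷ (-4300/17150) = 2.430.
η > 1 ⇒ luxury.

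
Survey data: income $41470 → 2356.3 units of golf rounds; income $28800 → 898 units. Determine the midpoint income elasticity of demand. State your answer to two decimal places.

ΔQ = 898 − 2356.3 = -1458.3; midpoint Q̄ = (2356.3 + 898)/2 = 1627.15.
ΔI = 28800 − 41470 = -12670; midpoint Ī = (41470 + 28800)/2 = 35135.
η = (ΔQ/Q̄) ÷ (ΔI/Ī) = (-1458.3/1627.15) ÷ (-12670/35135) = 2.49.

2.49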